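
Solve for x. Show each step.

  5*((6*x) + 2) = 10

Step 1. [5*((6*x) + 2) = 10] divide by the outer 5. So div: (6*x) + 2 = 2.
Step 2. [(6*x) + 2 = 2] 2 comes off first (subtract 2), so sub: 6*x = 0.
Step 3. [6*x = 0] divide by the outer 6, so div: x = 0.

Answer: x ∈ {0}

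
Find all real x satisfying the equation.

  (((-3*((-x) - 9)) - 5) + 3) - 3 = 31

Step 1. [(((-3*((-x) - 9)) - 5) + 3) - 3 = 31] -3 is outermost — add 3 both sides. So sub: ((-3*((-x) - 9)) - 5) + 3 = 34.
Step 2. [((-3*((-x) - 9)) - 5) + 3 = 34] 3 comes off first (subtract 3). So sub: (-3*((-x) - 9)) - 5 = 31.
Step 3. [(-3*((-x) - 9)) - 5 = 31] -5 is outermost — add 5 both sides ⇒ sub: -3*((-x) - 9) = 36.
Step 4. [-3*((-x) - 9) = 36] leading coefficient -3: divide by -3, so div: (-x) - 9 = -12.
Step 5. [(-x) - 9 = -12] peel the -9: add 9 from each side. So sub: -x = -3.
Step 6. [-x = -3] leading − — multiply by −1, so neg: x = 3.

Answer: x ∈ {3}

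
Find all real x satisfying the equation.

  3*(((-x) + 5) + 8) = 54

Step 1. [3*(((-x) + 5) + 8) = 54] leading coefficient 3: divide by 3 ⇒ div: ((-x) + 5) + 8 = 18.
Step 2. [((-x) + 5) + 8 = 18] 8 comes off first (subtract 8) ⇒ sub: (-x) + 5 = 10.
Step 3. [(-x) + 5 = 10] 5 comes off first (subtract 5). So sub: -x = 5.
Step 4. [-x = 5] LHS negated; negate both sides. So neg: x = -5.

Answer: x ∈ {-5}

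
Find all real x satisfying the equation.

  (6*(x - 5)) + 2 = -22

Step 1. [(6*(x - 5)) + 2 = -22] peel the +2: subtract 2 from each side. So sub: 6*(x - 5) = -24.
Step 2. [6*(x - 5) = -24] 6·(inner) — divide through by 6 ⇒ div: x - 5 = -4.
Step 3. [x - 5 = -4] peel the -5: add 5 from each side, so sub: x = 1.

Answer: x ∈ {1}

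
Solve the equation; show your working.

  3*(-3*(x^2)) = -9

Step 1. [3*(-3*(x^2)) = -9] leading coefficient 3: divide by 3. So div: -3*(x^2) = -3.
Step 2. [-3*(x^2) = -3] -3 out front; divide by -3. So div: x^2 = 1.
Step 3. [x^2 = 1] √ both sides: 1 ≥ 0 gives two branches ⇒ sqrt: x = 1 or -1.

Answer: x ∈ {-1, 1}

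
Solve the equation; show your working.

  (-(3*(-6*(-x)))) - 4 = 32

Step 1. [(-(3*(-6*(-x)))) - 4 = 32] add 4: x sits inside (… - 4). So sub: -(3*(-6*(-x))) = 36.
Step 2. [-(3*(-6*(-x))) = 36] leading − — multiply by −1, so neg: 3*(-6*(-x)) = -36.
Step 3. [3*(-6*(-x)) = -36] 3·(inner) — divide through by 3 ⇒ div: -6*(-x) = -12.
Step 4. [-6*(-x) = -12] divide by the outer -6. So div: -x = 2.
Step 5. [-x = 2] LHS negated; negate both sides. So neg: x = -2.

Answer: x ∈ {-2}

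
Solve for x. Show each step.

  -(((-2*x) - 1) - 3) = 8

Step 1. [-(((-2*x) - 1) - 3) = 8] flip signs both sides, so neg: ((-2*x) - 1) - 3 = -8.
Step 2. [((-2*x) - 1) - 3 = -8] add 3: x sits inside (… - 3). So sub: (-2*x) - 1 = -5.
Step 3. [(-2*x) - 1 = -5] add 1: x sits inside (… - 1). So sub: -2*x = -4.
Step 4. [-2*x = -4] leading coefficient -2: divide by -2 ⇒ div: x = 2.

Answer: x ∈ {2}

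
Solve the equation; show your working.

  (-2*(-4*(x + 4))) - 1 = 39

Step 1. [(-2*(-4*(x + 4))) - 1 = 39] the outer -1 inverts by adding 1. So sub: -2*(-4*(x + 4)) = 40.
Step 2. [-2*(-4*(x + 4)) = 40] -2·(inner) — divide through by -2, so div: -4*(x + 4) = -20.
Step 3. [-4*(x + 4) = -20] -4 out front; divide by -4, so div: x + 4 = 5.
Step 4. [x + 4 = 5] the outer +4 inverts by subtracting 4 ⇒ sub: x = 1.

Answer: x ∈ {1}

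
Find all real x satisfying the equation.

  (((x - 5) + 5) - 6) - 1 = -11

Step 1. [(((x - 5) + 5) - 6) - 1 = -11] the outer -1 inverts by adding 1, so sub: ((x - 5) + 5) - 6 = -10.
Step 2. [((x - 5) + 5) - 6 = -10] add 6: x sits inside (… - 6) ⇒ sub: (x - 5) + 5 = -4.
Step 3. [(x - 5) + 5 = -4] peel the +5: subtract 5 from each side, so sub: x - 5 = -9.
Step 4. [x - 5 = -9] peel the -5: add 5 from each side. So sub: x = -4.

Answer: x ∈ {-4}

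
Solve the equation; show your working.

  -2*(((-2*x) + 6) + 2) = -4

Step 1. [-2*(((-2*x) + 6) + 2) = -4] LHS = -2·(…); ÷-2 both sides, so div: ((-2*x) + 6) + 2 = 2.
Step 2. [((-2*x) + 6) + 2 = 2] 2 comes off first (subtract 2) ⇒ sub: (-2*x) + 6 = 0.
Step 3. [(-2*x) + 6 = 0] -2 divides every term; factor it out, so factor: x - 3 = 0.
Step 4. [x - 3 = 0] -3 is outermost — add 3 both sides. So sub: x = 3.

Answer: x ∈ {3}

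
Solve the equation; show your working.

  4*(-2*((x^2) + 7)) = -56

Step 1. [4*(-2*((x^2) + 7)) = -56] LHS = 4·(…); ÷4 both sides ⇒ div: -2*((x^2) + 7) = -14.
Step 2. [-2*((x^2) + 7) = -14] -2·(inner) — divide through by -2. So div: (x^2) + 7 = 7.
Step 3. [(x^2) + 7 = 7] the outer +7 inverts by subtracting 7, so sub: x^2 = 0.
Step 4. [x^2 = 0] LHS squared, RHS 0 ≥ 0: apply √ (±) ⇒ sqrt: x = 0.

Answer: x ∈ {0}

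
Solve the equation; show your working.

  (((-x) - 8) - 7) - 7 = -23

Step 1. [(((-x) - 8) - 7) - 7 = -23] peel the -7: add 7 from each side. So sub: ((-x) - 8) - 7 = -16.
Step 2. [((-x) - 8) - 7 = -16] the outer -7 inverts by adding 7 ⇒ sub: (-x) - 8 = -9.
Step 3. [(-x) - 8 = -9] 8 comes off first (add 8). So sub: -x = -1.
Step 4. [-x = -1] flip signs both sides, so neg: x = 1.

Answer: x ∈ {1}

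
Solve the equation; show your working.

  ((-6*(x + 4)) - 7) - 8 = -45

Step 1. [((-6*(x + 4)) - 7) - 8 = -45] add 8: x sits inside (… - 8). So sub: (-6*(x + 4)) - 7 = -37.
Step 2. [(-6*(x + 4)) - 7 = -37] add 7: x sits inside (… - 7). So sub: -6*(x + 4) = -30.
Step 3. [-6*(x + 4) = -30] LHS = -6·(…); ÷-6 both sides, so div: x + 4 = 5.
Step 4. [x + 4 = 5] the outer +4 inverts by subtracting 4, so sub: x = 1.

Answer: x ∈ {1}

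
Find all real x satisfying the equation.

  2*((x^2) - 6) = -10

Step 1. [2*((x^2) - 6) = -10] divide by the outer 2, so div: (x^2) - 6 = -5.
Step 2. [(x^2) - 6 = -5] the outer -6 inverts by adding 6, so sub: x^2 = 1.
Step 3. [x^2 = 1] √ both sides: 1 ≥ 0 gives two branches, so sqrt: x = 1 or -1.

Answer: x ∈ {-1, 1}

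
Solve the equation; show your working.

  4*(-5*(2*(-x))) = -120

Step 1. [4*(-5*(2*(-x))) = -120] 4 out front; divide by 4. So div: -5*(2*(-x)) = -30.
Step 2. [-5*(2*(-x)) = -30] leading coefficient -5: divide by -5. So div: 2*(-x) = 6.
Step 3. [2*(-x) = 6] leading coefficient 2: divide by 2. So div: -x = 3.
Step 4. [-x = 3] flip signs both sides ⇒ neg: x = -3.

Answer: x ∈ {-3}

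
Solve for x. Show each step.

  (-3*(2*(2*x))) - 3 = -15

Step 1. [(-3*(2*(2*x))) - 3 = -15] common factor -3 (LHS and -15) — divide through ⇒ factor: (2*(2*x)) + 1 = 5.
Step 2. [(2*(2*x)) + 1 = 5] the outer +1 inverts by subtracting 1, so sub: 2*(2*x) = 4.
Step 3. [2*(2*x) = 4] LHS = 2·(…); ÷2 both sides, so div: 2*x = 2.
Step 4. [2*x = 2] 2·(inner) — divide through by 2. So div: x = 1.

Answer: x ∈ {1}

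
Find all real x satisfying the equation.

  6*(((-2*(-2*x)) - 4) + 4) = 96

Step 1. [6*(((-2*(-2*x)) - 4) + 4) = 96] LHS = 6·(…); ÷6 both sides. So div: ((-2*(-2*x)) - 4) + 4 = 16.
Step 2. [((-2*(-2*x)) - 4) + 4 = 16] the outer +4 inverts by subtracting 4. So sub: (-2*(-2*x)) - 4 = 12.
Step 3. [(-2*(-2*x)) - 4 = 12] peel the -4: add 4 from each side. So sub: -2*(-2*x) = 16.
Step 4. [-2*(-2*x) = 16] leading coefficient -2: divide by -2 ⇒ div: -2*x = -8.
Step 5. [-2*x = -8] divide by the outer -2, so div: x = 4.

Answer: x ∈ {4}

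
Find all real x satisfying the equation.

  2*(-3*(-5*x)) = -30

Step 1. [2*(-3*(-5*x)) = -30] divide by the outer 2. So div: -3*(-5*x) = -15.
Step 2. [-3*(-5*x) = -15] -3 out front; divide by -3, so div: -5*x = 5.
Step 3. [-5*x = 5] -5·(inner) — divide through by -5. So div: x = -1.

Answer: x ∈ {-1}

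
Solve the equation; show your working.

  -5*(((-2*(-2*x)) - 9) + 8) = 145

Step 1. [-5*(((-2*(-2*x)) - 9) + 8) = 145] LHS = -5·(…); ÷-5 both sides ⇒ div: ((-2*(-2*x)) - 9) + 8 = -29.
Step 2. [((-2*(-2*x)) - 9) + 8 = -29] subtract 8: x sits inside (… + 8), so sub: (-2*(-2*x)) - 9 = -37.
Step 3. [(-2*(-2*x)) - 9 = -37] add 9: x sits inside (… - 9), so sub: -2*(-2*x) = -28.
Step 4. [-2*(-2*x) = -28] -2·(inner) — divide through by -2 ⇒ div: -2*x = 14.
Step 5. [-2*x = 14] leading coefficient -2: divide by -2, so div: x = -7.

Answer: x ∈ {-7}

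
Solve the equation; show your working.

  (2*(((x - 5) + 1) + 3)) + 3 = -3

Step 1. [(2*(((x - 5) + 1) + 3)) + 3 = -3] +3 is outermost — subtract 3 both sides. So sub: 2*(((x - 5) + 1) + 3) = -6.
Step 2. [2*(((x - 5) + 1) + 3) = -6] divide by the outer 2. So div: ((x - 5) + 1) + 3 = -3.
Step 3. [((x - 5) + 1) + 3 = -3] the outer +3 inverts by subtracting 3. So sub: (x - 5) + 1 = -6.
Step 4. [(x - 5) + 1 = -6] peel the +1: subtract 1 from each side ⇒ sub: x - 5 = -7.
Step 5. [x - 5 = -7] -5 is outermost — add 5 both sides, so sub: x = -2.

Answer: x ∈ {-2}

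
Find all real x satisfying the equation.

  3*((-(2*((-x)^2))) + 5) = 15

Step 1. [3*((-(2*((-x)^2))) + 5) = 15] divide by the outer 3, so div: (-(2*((-x)^2))) + 5 = 5.
Step 2. [(-(2*((-x)^2))) + 5 = 5] +5 is outermost — subtract 5 both sides, so sub: -(2*((-x)^2)) = 0.
Step 3. [-(2*((-x)^2)) = 0] leading − — multiply by −1, so neg: 2*((-x)^2) = 0.
Step 4. [2*((-x)^2) = 0] divide by the outer 2 ⇒ div: (-x)^2 = 0.
Step 5. [(-x)^2 = 0] LHS squared, RHS 0 ≥ 0: apply √ (±), so sqrt: -x = 0.
Step 6. [-x = 0] leading − — multiply by −1 ⇒ neg: x = 0.

Answer: x ∈ {0}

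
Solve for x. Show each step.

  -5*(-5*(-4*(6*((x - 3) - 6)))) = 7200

Step 1. [-5*(-5*(-4*(6*((x - 3) - 6)))) = 7200] LHS = -5·(…); ÷-5 both sides ⇒ div: -5*(-4*(6*((x - 3) - 6))) = -1440.
Step 2. [-5*(-4*(6*((x - 3) - 6))) = -1440] -5 out front; divide by -5 ⇒ div: -4*(6*((x - 3) - 6)) = 288.
Step 3. [-4*(6*((x - 3) - 6)) = 288] -4 out front; divide by -4. So div: 6*((x - 3) - 6) = -72.
Step 4. [6*((x - 3) - 6) = -72] leading coefficient 6: divide by 6, so div: (x - 3) - 6 = -12.
Step 5. [(x - 3) - 6 = -12] 6 comes off first (add 6), so sub: x - 3 = -6.
Step 6. [x - 3 = -6] peel the -3: add 3 from each side, so sub: x = -3.

Answer: x ∈ {-3}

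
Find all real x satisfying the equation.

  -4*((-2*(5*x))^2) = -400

Step 1. [-4*((-2*(5*x))^2) = -400] -4·(inner) — divide through by -4 ⇒ div: (-2*(5*x))^2 = 100.
Step 2. [(-2*(5*x))^2 = 100] 100 ≥ 0, LHS is (·)² — take ±√, so sqrt: -2*(5*x) = 10 or -10.
Step 3. [-2*(5*x) = 10 or -10] divide by the outer -2. So div: 5*x = -5 or 5.
Step 4. [5*x = -5 or 5] 5·(inner) — divide through by 5, so div: x = -1 or 1.

Answer: x ∈ {-1, 1}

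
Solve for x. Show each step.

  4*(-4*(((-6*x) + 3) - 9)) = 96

Step 1. [4*(-4*(((-6*x) + 3) - 9)) = 96] LHS = 4·(…); ÷4 both sides ⇒ div: -4*(((-6*x) + 3) - 9) = 24.
Step 2. [-4*(((-6*x) + 3) - 9) = 24] -4 out front; divide by -4, so div: ((-6*x) + 3) - 9 = -6.
Step 3. [((-6*x) + 3) - 9 = -6] peel the -9: add 9 from each side ⇒ sub: (-6*x) + 3 = 3.
Step 4. [(-6*x) + 3 = 3] peel the +3: subtract 3 from each side ⇒ sub: -6*x = 0.
Step 5. [-6*x = 0] divide by the outer -6. So div: x = 0.

Answer: x ∈ {0}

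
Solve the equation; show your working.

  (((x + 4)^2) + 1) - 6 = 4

Step 1. [(((x + 4)^2) + 1) - 6 = 4] 6 comes off first (add 6), so sub: ((x + 4)^2) + 1 = 10.
Step 2. [((x + 4)^2) + 1 = 10] +1 is outermost — subtract 1 both sides ⇒ sub: (x + 4)^2 = 9.
Step 3. [(x + 4)^2 = 9] √ both sides: 9 ≥ 0 gives two branches, so sqrt: x + 4 = 3 or -3.
Step 4. [x + 4 = 3 or -3] 4 comes off first (subtract 4), so sub: x = -1 or -7.

Answer: x ∈ {-7, -1}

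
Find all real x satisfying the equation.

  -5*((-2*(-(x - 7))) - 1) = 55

Step 1. [-5*((-2*(-(x - 7))) - 1) = 55] leading coefficient -5: divide by -5, so div: (-2*(-(x - 7))) - 1 = -11.
Step 2. [(-2*(-(x - 7))) - 1 = -11] 1 comes off first (add 1). So sub: -2*(-(x - 7)) = -10.
Step 3. [-2*(-(x - 7)) = -10] divide by the outer -2 ⇒ div: -(x - 7) = 5.
Step 4. [-(x - 7) = 5] LHS negated; negate both sides, so neg: x - 7 = -5.
Step 5. [x - 7 = -5] add 7: x sits inside (… - 7). So sub: x = 2.

Answer: x ∈ {2}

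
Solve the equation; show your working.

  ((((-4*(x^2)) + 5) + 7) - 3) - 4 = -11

Step 1. [((((-4*(x^2)) + 5) + 7) - 3) - 4 = -11] peel the -4: add 4 from each side. So sub: (((-4*(x^2)) + 5) + 7) - 3 = -7.
Step 2. [(((-4*(x^2)) + 5) + 7) - 3 = -7] add 3: x sits inside (… - 3). So sub: ((-4*(x^2)) + 5) + 7 = -4.
Step 3. [((-4*(x^2)) + 5) + 7 = -4] 7 comes off first (subtract 7), so sub: (-4*(x^2)) + 5 = -11.
Step 4. [(-4*(x^2)) + 5 = -11] 5 comes off first (subtract 5). So sub: -4*(x^2) = -16.
Step 5. [-4*(x^2) = -16] -4 out front; divide by -4 ⇒ div: x^2 = 4.
Step 6. [x^2 = 4] √ both sides: 4 ≥ 0 gives two branches, so sqrt: x = 2 or -2.

Answer: x ∈ {-2, 2}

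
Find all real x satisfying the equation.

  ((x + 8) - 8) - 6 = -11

Step 1. [((x + 8) - 8) - 6 = -11] 6 comes off first (add 6) ⇒ sub: (x + 8) - 8 = -5.
Step 2. [(x + 8) - 8 = -5] peel the -8: add 8 from each side, so sub: x + 8 = 3.
Step 3. [x + 8 = 3] peel the +8: subtract 8 from each side. So sub: x = -5.

Answer: x ∈ {-5}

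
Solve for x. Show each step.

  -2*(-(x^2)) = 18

Step 1. [-2*(-(x^2)) = 18] -2·(inner) — divide through by -2. So div: -(x^2) = -9.
Step 2. [-(x^2) = -9] flip signs both sides, so neg: x^2 = 9.
Step 3. [x^2 = 9] LHS squared, RHS 9 ≥ 0: apply √ (±), so sqrt: x = 3 or -3.

Answer: x ∈ {-3, 3}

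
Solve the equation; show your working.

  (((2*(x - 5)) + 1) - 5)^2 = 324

Step 1. [(((2*(x - 5)) + 1) - 5)^2 = 324] LHS squared, RHS 324 ≥ 0: apply √ (±) ⇒ sqrt: ((2*(x - 5)) + 1) - 5 = 18 or -18.
Step 2. [((2*(x - 5)) + 1) - 5 = 18 or -18] peel the -5: add 5 from each side. So sub: (2*(x - 5)) + 1 = 23 or -13.
Step 3. [(2*(x - 5)) + 1 = 23 or -13] 1 comes off first (subtract 1), so sub: 2*(x - 5) = 22 or -14.
Step 4. [2*(x - 5) = 22 or -14] 2 out front; divide by 2 ⇒ div: x - 5 = 11 or -7.
Step 5. [x - 5 = 11 or -7] 5 comes off first (add 5), so sub: x = 16 or -2.

Answer: x ∈ {-2, 16}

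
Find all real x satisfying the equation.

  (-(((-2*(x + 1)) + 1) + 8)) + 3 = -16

Step 1. [(-(((-2*(x + 1)) + 1) + 8)) + 3 = -16] +3 is outermost — subtract 3 both sides ⇒ sub: -(((-2*(x + 1)) + 1) + 8) = -19.
Step 2. [-(((-2*(x + 1)) + 1) + 8) = -19] flip signs both sides, so neg: ((-2*(x + 1)) + 1) + 8 = 19.
Step 3. [((-2*(x + 1)) + 1) + 8 = 19] +8 is outermost — subtract 8 both sides, so sub: (-2*(x + 1)) + 1 = 11.
Step 4. [(-2*(x + 1)) + 1 = 11] peel the +1: subtract 1 from each side, so sub: -2*(x + 1) = 10.
Step 5. [-2*(x + 1) = 10] -2 out front; divide by -2, so div: x + 1 = -5.
Step 6. [x + 1 = -5] the outer +1 inverts by subtracting 1. So sub: x = -6.

Answer: x ∈ {-6}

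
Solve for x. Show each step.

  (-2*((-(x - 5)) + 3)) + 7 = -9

Step 1. [(-2*((-(x - 5)) + 3)) + 7 = -9] 7 comes off first (subtract 7), so sub: -2*((-(x - 5)) + 3) = -16.
Step 2. [-2*((-(x - 5)) + 3) = -16] -2 out front; divide by -2. So div: (-(x - 5)) + 3 = 8.
Step 3. [(-(x - 5)) + 3 = 8] +3 is outermost — subtract 3 both sides ⇒ sub: -(x - 5) = 5.
Step 4. [-(x - 5) = 5] LHS negated; negate both sides ⇒ neg: x - 5 = -5.
Step 5. [x - 5 = -5] 5 comes off first (add 5) ⇒ sub: x = 0.

Answer: x ∈ {0}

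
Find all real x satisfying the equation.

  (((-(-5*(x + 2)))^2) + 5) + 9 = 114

Step 1. [(((-(-5*(x + 2)))^2) + 5) + 9 = 114] subtract 9: x sits inside (… + 9). So sub: ((-(-5*(x + 2)))^2) + 5 = 105.
Step 2. [((-(-5*(x + 2)))^2) + 5 = 105] the outer +5 inverts by subtracting 5. So sub: (-(-5*(x + 2)))^2 = 100.
Step 3. [(-(-5*(x + 2)))^2 = 100] 100 ≥ 0, LHS is (·)² — take ±√. So sqrt: -(-5*(x + 2)) = 10 or -10.
Step 4. [-(-5*(x + 2)) = 10 or -10] leading − — multiply by −1. So neg: -5*(x + 2) = -10 or 10.
Step 5. [-5*(x + 2) = -10 or 10] LHS = -5·(…); ÷-5 both sides, so div: x + 2 = 2 or -2.
Step 6. [x + 2 = 2 or -2] 2 comes off first (subtract 2). So sub: x = 0 or -4.

Answer: x ∈ {-4, 0}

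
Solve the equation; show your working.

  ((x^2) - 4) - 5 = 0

Step 1. [((x^2) - 4) - 5 = 0] peel the -5: add 5 from each side, so sub: (x^2) - 4 = 5.
Step 2. [(x^2) - 4 = 5] peel the -4: add 4 from each side ⇒ sub: x^2 = 9.
Step 3. [x^2 = 9] LHS squared, RHS 9 ≥ 0: apply √ (±), so sqrt: x = 3 or -3.

Answer: x ∈ {-3, 3}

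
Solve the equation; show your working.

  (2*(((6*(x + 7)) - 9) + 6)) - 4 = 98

Step 1. [(2*(((6*(x + 7)) - 9) + 6)) - 4 = 98] the outer -4 inverts by adding 4. So sub: 2*(((6*(x + 7)) - 9) + 6) = 102.
Step 2. [2*(((6*(x + 7)) - 9) + 6) = 102] divide by the outer 2 ⇒ div: ((6*(x + 7)) - 9) + 6 = 51.
Step 3. [((6*(x + 7)) - 9) + 6 = 51] 6 comes off first (subtract 6), so sub: (6*(x + 7)) - 9 = 45.
Step 4. [(6*(x + 7)) - 9 = 45] add 9: x sits inside (… - 9). So sub: 6*(x + 7) = 54.
Step 5. [6*(x + 7) = 54] LHS = 6·(…); ÷6 both sides ⇒ div: x + 7 = 9.
Step 6. [x + 7 = 9] +7 is outermost — subtract 7 both sides ⇒ sub: x = 2.

Answer: x ∈ {2}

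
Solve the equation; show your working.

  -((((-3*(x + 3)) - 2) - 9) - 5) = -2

Step 1. [-((((-3*(x + 3)) - 2) - 9) - 5) = -2] leading − — multiply by −1, so neg: (((-3*(x + 3)) - 2) - 9) - 5 = 2.
Step 2. [(((-3*(x + 3)) - 2) - 9) - 5 = 2] add 5: x sits inside (… - 5). So sub: ((-3*(x + 3)) - 2) - 9 = 7.
Step 3. [((-3*(x + 3)) - 2) - 9 = 7] the outer -9 inverts by adding 9, so sub: (-3*(x + 3)) - 2 = 16.
Step 4. [(-3*(x + 3)) - 2 = 16] -2 is outermost — add 2 both sides. So sub: -3*(x + 3) = 18.
Step 5. [-3*(x + 3) = 18] -3 out front; divide by -3 ⇒ div: x + 3 = -6.
Step 6. [x + 3 = -6] +3 is outermost — subtract 3 both sides. So sub: x = -9.

Answer: x ∈ {-9}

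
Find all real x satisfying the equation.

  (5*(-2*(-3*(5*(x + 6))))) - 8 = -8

Step 1. [(5*(-2*(-3*(5*(x + 6))))) - 8 = -8] -8 is outermost — add 8 both sides, so sub: 5*(-2*(-3*(5*(x + 6)))) = 0.
Step 2. [5*(-2*(-3*(5*(x + 6)))) = 0] LHS = 5·(…); ÷5 both sides ⇒ div: -2*(-3*(5*(x + 6))) = 0.
Step 3. [-2*(-3*(5*(x + 6))) = 0] leading coefficient -2: divide by -2 ⇒ div: -3*(5*(x + 6)) = 0.
Step 4. [-3*(5*(x + 6)) = 0] -3 out front; divide by -3 ⇒ div: 5*(x + 6) = 0.
Step 5. [5*(x + 6) = 0] divide by the outer 5 ⇒ div: x + 6 = 0.
Step 6. [x + 6 = 0] subtract 6: x sits inside (… + 6), so sub: x = -6.

Answer: x ∈ {-6}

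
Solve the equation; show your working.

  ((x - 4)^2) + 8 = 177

Step 1. [((x - 4)^2) + 8 = 177] subtract 8: x sits inside (… + 8), so sub: (x - 4)^2 = 169.
Step 2. [(x - 4)^2 = 169] √ both sides: 169 ≥ 0 gives two branches. So sqrt: x - 4 = 13 or -13.
Step 3. [x - 4 = 13 or -13] 4 comes off first (add 4). So sub: x = 17 or -9.

Answer: x ∈ {-9, 17}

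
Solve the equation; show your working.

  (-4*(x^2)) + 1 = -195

Step 1. [(-4*(x^2)) + 1 = -195] 1 comes off first (subtract 1). So sub: -4*(x^2) = -196.
Step 2. [-4*(x^2) = -196] LHS = -4·(…); ÷-4 both sides. So div: x^2 = 49.
Step 3. [x^2 = 49] LHS squared, RHS 49 ≥ 0: apply √ (±). So sqrt: x = 7 or -7.

Answer: x ∈ {-7, 7}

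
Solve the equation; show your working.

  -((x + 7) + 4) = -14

Step 1. [-((x + 7) + 4) = -14] leading − — multiply by −1, so neg: (x + 7) + 4 = 14.
Step 2. [(x + 7) + 4 = 14] subtract 4: x sits inside (… + 4) ⇒ sub: x + 7 = 10.
Step 3. [x + 7 = 10] subtract 7: x sits inside (… + 7), so sub: x = 3.

Answer: x ∈ {3}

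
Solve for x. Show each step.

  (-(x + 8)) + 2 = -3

Step 1. [(-(x + 8)) + 2 = -3] subtract 2: x sits inside (… + 2) ⇒ sub: -(x + 8) = -5.
Step 2. [-(x + 8) = -5] flip signs both sides. So neg: x + 8 = 5.
Step 3. [x + 8 = 5] 8 comes off first (subtract 8), so sub: x = -3.

Answer: x ∈ {-3}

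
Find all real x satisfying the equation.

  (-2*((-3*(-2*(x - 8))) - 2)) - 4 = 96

Step 1. [(-2*((-3*(-2*(x - 8))) - 2)) - 4 = 96] peel the -4: add 4 from each side ⇒ sub: -2*((-3*(-2*(x - 8))) - 2) = 100.
Step 2. [-2*((-3*(-2*(x - 8))) - 2) = 100] -2 out front; divide by -2, so div: (-3*(-2*(x - 8))) - 2 = -50.
Step 3. [(-3*(-2*(x - 8))) - 2 = -50] peel the -2: add 2 from each side ⇒ sub: -3*(-2*(x - 8)) = -48.
Step 4. [-3*(-2*(x - 8)) = -48] -3·(inner) — divide through by -3. So div: -2*(x - 8) = 16.
Step 5. [-2*(x - 8) = 16] -2 out front; divide by -2. So div: x - 8 = -8.
Step 6. [x - 8 = -8] peel the -8: add 8 from each side. So sub: x = 0.

Answer: x ∈ {0}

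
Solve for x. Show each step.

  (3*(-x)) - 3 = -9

Step 1. [(3*(-x)) - 3 = -9] 3 divides every term; factor it out. So factor: (-x) - 1 = -3.
Step 2. [(-x) - 1 = -3] 1 comes off first (add 1), so sub: -x = -2.
Step 3. [-x = -2] flip signs both sides, so neg: x = 2.

Answer: x ∈ {2}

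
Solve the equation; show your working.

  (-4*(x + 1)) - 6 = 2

Step 1. [(-4*(x + 1)) - 6 = 2] add 6: x sits inside (… - 6) ⇒ sub: -4*(x + 1) = 8.
Step 2. [-4*(x + 1) = 8] -4·(inner) — divide through by -4 ⇒ div: x + 1 = -2.
Step 3. [x + 1 = -2] +1 is outermost — subtract 1 both sides. So sub: x = -3.

Answer: x ∈ {-3}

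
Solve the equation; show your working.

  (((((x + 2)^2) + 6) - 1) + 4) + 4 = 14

Step 1. [(((((x + 2)^2) + 6) - 1) + 4) + 4 = 14] the outer +4 inverts by subtracting 4, so sub: ((((x + 2)^2) + 6) - 1) + 4 = 10.
Step 2. [((((x + 2)^2) + 6) - 1) + 4 = 10] the outer +4 inverts by subtracting 4, so sub: (((x + 2)^2) + 6) - 1 = 6.
Step 3. [(((x + 2)^2) + 6) - 1 = 6] the outer -1 inverts by adding 1. So sub: ((x + 2)^2) + 6 = 7.
Step 4. [((x + 2)^2) + 6 = 7] subtract 6: x sits inside (… + 6), so sub: (x + 2)^2 = 1.
Step 5. [(x + 2)^2 = 1] LHS squared, RHS 1 ≥ 0: apply √ (±). So sqrt: x + 2 = 1 or -1.
Step 6. [x + 2 = 1 or -1] subtract 2: x sits inside (… + 2), so sub: x = -1 or -3.

Answer: x ∈ {-3, -1}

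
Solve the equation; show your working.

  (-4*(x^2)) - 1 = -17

Step 1. [(-4*(x^2)) - 1 = -17] the outer -1 inverts by adding 1 ⇒ sub: -4*(x^2) = -16.
Step 2. [-4*(x^2) = -16] -4 out front; divide by -4. So div: x^2 = 4.
Step 3. [x^2 = 4] √ both sides: 4 ≥ 0 gives two branches, so sqrt: x = 2 or -2.

Answer: x ∈ {-2, 2}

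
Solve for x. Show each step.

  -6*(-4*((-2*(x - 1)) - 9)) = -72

Step 1. [-6*(-4*((-2*(x - 1)) - 9)) = -72] leading coefficient -6: divide by -6. So div: -4*((-2*(x - 1)) - 9) = 12.
Step 2. [-4*((-2*(x - 1)) - 9) = 12] leading coefficient -4: divide by -4. So div: (-2*(x - 1)) - 9 = -3.
Step 3. [(-2*(x - 1)) - 9 = -3] peel the -9: add 9 from each side ⇒ sub: -2*(x - 1) = 6.
Step 4. [-2*(x - 1) = 6] LHS = -2·(…); ÷-2 both sides ⇒ div: x - 1 = -3.
Step 5. [x - 1 = -3] -1 is outermost — add 1 both sides. So sub: x = -2.

Answer: x ∈ {-2}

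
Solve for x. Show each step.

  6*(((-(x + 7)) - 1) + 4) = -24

Step 1. [6*(((-(x + 7)) - 1) + 4) = -24] divide by the outer 6, so div: ((-(x + 7)) - 1) + 4 = -4.
Step 2. [((-(x + 7)) - 1) + 4 = -4] +4 is outermost — subtract 4 both sides ⇒ sub: (-(x + 7)) - 1 = -8.
Step 3. [(-(x + 7)) - 1 = -8] peel the -1: add 1 from each side. So sub: -(x + 7) = -7.
Step 4. [-(x + 7) = -7] LHS negated; negate both sides. So neg: x + 7 = 7.
Step 5. [x + 7 = 7] the outer +7 inverts by subtracting 7, so sub: x = 0.

Answer: x ∈ {0}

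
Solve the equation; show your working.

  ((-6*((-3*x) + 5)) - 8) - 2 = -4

Step 1. [((-6*((-3*x) + 5)) - 8) - 2 = -4] the outer -2 inverts by adding 2, so sub: (-6*((-3*x) + 5)) - 8 = -2.
Step 2. [(-6*((-3*x) + 5)) - 8 = -2] add 8: x sits inside (… - 8). So sub: -6*((-3*x) + 5) = 6.
Step 3. [-6*((-3*x) + 5) = 6] LHS = -6·(…); ÷-6 both sides, so div: (-3*x) + 5 = -1.
Step 4. [(-3*x) + 5 = -1] +5 is outermost — subtract 5 both sides, so sub: -3*x = -6.
Step 5. [-3*x = -6] -3·(inner) — divide through by -3 ⇒ div: x = 2.

Answer: x ∈ {2}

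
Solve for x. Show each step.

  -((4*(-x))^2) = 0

Step 1. [-((4*(-x))^2) = 0] flip signs both sides. So neg: (4*(-x))^2 = 0.
Step 2. [(4*(-x))^2 = 0] 0 ≥ 0, LHS is (·)² — take ±√. So sqrt: 4*(-x) = 0.
Step 3. [4*(-x) = 0] 4·(inner) — divide through by 4, so div: -x = 0.
Step 4. [-x = 0] leading − — multiply by −1, so neg: x = 0.

Answer: x ∈ {0}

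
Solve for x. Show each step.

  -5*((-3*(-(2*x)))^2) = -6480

Step 1. [-5*((-3*(-(2*x)))^2) = -6480] -5·(inner) — divide through by -5 ⇒ div: (-3*(-(2*x)))^2 = 1296.
Step 2. [(-3*(-(2*x)))^2 = 1296] 1296 ≥ 0, LHS is (·)² — take ±√, so sqrt: -3*(-(2*x)) = 36 or -36.
Step 3. [-3*(-(2*x)) = 36 or -36] -3·(inner) — divide through by -3, so div: -(2*x) = -12 or 12.
Step 4. [-(2*x) = -12 or 12] flip signs both sides, so neg: 2*x = 12 or -12.
Step 5. [2*x = 12 or -12] 2 out front; divide by 2, so div: x = 6 or -6.

Answer: x ∈ {-6, 6}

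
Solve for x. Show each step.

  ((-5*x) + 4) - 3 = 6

Step 1. [((-5*x) + 4) - 3 = 6] the outer -3 inverts by adding 3 ⇒ sub: (-5*x) + 4 = 9.
Step 2. [(-5*x) + 4 = 9] peel the +4: subtract 4 from each side, so sub: -5*x = 5.
Step 3. [-5*x = 5] -5·(inner) — divide through by -5, so div: x = -1.

Answer: x ∈ {-1}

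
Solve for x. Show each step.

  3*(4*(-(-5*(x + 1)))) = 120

Step 1. [3*(4*(-(-5*(x + 1)))) = 120] 3 out front; divide by 3, so div: 4*(-(-5*(x + 1))) = 40.
Step 2. [4*(-(-5*(x + 1))) = 40] divide by the outer 4. So div: -(-5*(x + 1)) = 10.
Step 3. [-(-5*(x + 1)) = 10] LHS negated; negate both sides ⇒ neg: -5*(x + 1) = -10.
Step 4. [-5*(x + 1) = -10] divide by the outer -5, so div: x + 1 = 2.
Step 5. [x + 1 = 2] subtract 1: x sits inside (… + 1), so sub: x = 1.

Answer: x ∈ {1}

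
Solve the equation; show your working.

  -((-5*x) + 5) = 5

Step 1. [-((-5*x) + 5) = 5] leading − — multiply by −1. So neg: (-5*x) + 5 = -5.
Step 2. [(-5*x) + 5 = -5] the outer +5 inverts by subtracting 5. So sub: -5*x = -10.
Step 3. [-5*x = -10] -5 out front; divide by -5 ⇒ div: x = 2.

Answer: x ∈ {2}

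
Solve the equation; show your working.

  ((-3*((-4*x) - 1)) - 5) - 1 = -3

Step 1. [((-3*((-4*x) - 1)) - 5) - 1 = -3] peel the -1: add 1 from each side, so sub: (-3*((-4*x) - 1)) - 5 = -2.
Step 2. [(-3*((-4*x) - 1)) - 5 = -2] add 5: x sits inside (… - 5), so sub: -3*((-4*x) - 1) = 3.
Step 3. [-3*((-4*x) - 1) = 3] -3·(inner) — divide through by -3. So div: (-4*x) - 1 = -1.
Step 4. [(-4*x) - 1 = -1] the outer -1 inverts by adding 1 ⇒ sub: -4*x = 0.
Step 5. [-4*x = 0] -4 out front; divide by -4, so div: x = 0.

Answer: x ∈ {0}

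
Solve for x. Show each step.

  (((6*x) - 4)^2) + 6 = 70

Step 1. [(((6*x) - 4)^2) + 6 = 70] +6 is outermost — subtract 6 both sides. So sub: ((6*x) - 4)^2 = 64.
Step 2. [((6*x) - 4)^2 = 64] √ both sides: 64 ≥ 0 gives two branches ⇒ sqrt: (6*x) - 4 = 8 or -8.
Step 3. [(6*x) - 4 = 8 or -8] the outer -4 inverts by adding 4, so sub: 6*x = 12 or -4.
Step 4. [6*x = 12 or -4] 6 out front; divide by 6, so div: x = 2 or -2/3.

Answer: x ∈ {-2/3, 2}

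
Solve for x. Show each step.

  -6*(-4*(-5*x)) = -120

Step 1. [-6*(-4*(-5*x)) = -120] LHS = -6·(…); ÷-6 both sides. So div: -4*(-5*x) = 20.
Step 2. [-4*(-5*x) = 20] divide by the outer -4. So div: -5*x = -5.
Step 3. [-5*x = -5] -5·(inner) — divide through by -5 ⇒ div: x = 1.

Answer: x ∈ {1}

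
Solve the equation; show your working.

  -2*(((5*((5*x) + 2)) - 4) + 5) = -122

Step 1. [-2*(((5*((5*x) + 2)) - 4) + 5) = -122] divide by the outer -2. So div: ((5*((5*x) + 2)) - 4) + 5 = 61.
Step 2. [((5*((5*x) + 2)) - 4) + 5 = 61] subtract 5: x sits inside (… + 5), so sub: (5*((5*x) + 2)) - 4 = 56.
Step 3. [(5*((5*x) + 2)) - 4 = 56] 4 comes off first (add 4), so sub: 5*((5*x) + 2) = 60.
Step 4. [5*((5*x) + 2) = 60] LHS = 5·(…); ÷5 both sides ⇒ div: (5*x) + 2 = 12.
Step 5. [(5*x) + 2 = 12] peel the +2: subtract 2 from each side. So sub: 5*x = 10.
Step 6. [5*x = 10] 5·(inner) — divide through by 5, so div: x = 2.

Answer: x ∈ {2}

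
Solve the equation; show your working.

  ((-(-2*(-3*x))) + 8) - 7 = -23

Step 1. [((-(-2*(-3*x))) + 8) - 7 = -23] -7 is outermost — add 7 both sides, so sub: (-(-2*(-3*x))) + 8 = -16.
Step 2. [(-(-2*(-3*x))) + 8 = -16] +8 is outermost — subtract 8 both sides. So sub: -(-2*(-3*x)) = -24.
Step 3. [-(-2*(-3*x)) = -24] LHS negated; negate both sides ⇒ neg: -2*(-3*x) = 24.
Step 4. [-2*(-3*x) = 24] -2·(inner) — divide through by -2, so div: -3*x = -12.
Step 5. [-3*x = -12] -3·(inner) — divide through by -3 ⇒ div: x = 4.

Answer: x ∈ {4}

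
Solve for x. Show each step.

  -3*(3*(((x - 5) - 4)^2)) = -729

Step 1. [-3*(3*(((x - 5) - 4)^2)) = -729] leading coefficient -3: divide by -3, so div: 3*(((x - 5) - 4)^2) = 243.
Step 2. [3*(((x - 5) - 4)^2) = 243] 3 out front; divide by 3, so div: ((x - 5) - 4)^2 = 81.
Step 3. [((x - 5) - 4)^2 = 81] 81 ≥ 0, LHS is (·)² — take ±√. So sqrt: (x - 5) - 4 = 9 or -9.
Step 4. [(x - 5) - 4 = 9 or -9] peel the -4: add 4 from each side. So sub: x - 5 = 13 or -5.
Step 5. [x - 5 = 13 or -5] 5 comes off first (add 5). So sub: x = 18 or 0.

Answer: x ∈ {0, 18}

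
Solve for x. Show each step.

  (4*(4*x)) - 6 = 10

Step 1. [(4*(4*x)) - 6 = 10] -6 is outermost — add 6 both sides, so sub: 4*(4*x) = 16.
Step 2. [4*(4*x) = 16] leading coefficient 4: divide by 4. So div: 4*x = 4.
Step 3. [4*x = 4] divide by the outer 4 ⇒ div: x = 1.

Answer: x ∈ {1}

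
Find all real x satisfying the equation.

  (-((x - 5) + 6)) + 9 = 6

Step 1. [(-((x - 5) + 6)) + 9 = 6] peel the +9: subtract 9 from each side ⇒ sub: -((x - 5) + 6) = -3.
Step 2. [-((x - 5) + 6) = -3] LHS negated; negate both sides ⇒ neg: (x - 5) + 6 = 3.
Step 3. [(x - 5) + 6 = 3] +6 is outermost — subtract 6 both sides. So sub: x - 5 = -3.
Step 4. [x - 5 = -3] 5 comes off first (add 5) ⇒ sub: x = 2.

Answer: x ∈ {2}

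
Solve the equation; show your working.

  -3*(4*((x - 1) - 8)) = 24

Step 1. [-3*(4*((x - 1) - 8)) = 24] leading coefficient -3: divide by -3. So div: 4*((x - 1) - 8) = -8.
Step 2. [4*((x - 1) - 8) = -8] 4·(inner) — divide through by 4, so div: (x - 1) - 8 = -2.
Step 3. [(x - 1) - 8 = -2] the outer -8 inverts by adding 8, so sub: x - 1 = 6.
Step 4. [x - 1 = 6] add 1: x sits inside (… - 1). So sub: x = 7.

Answer: x ∈ {7}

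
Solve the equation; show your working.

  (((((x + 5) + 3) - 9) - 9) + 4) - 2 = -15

Step 1. [(((((x + 5) + 3) - 9) - 9) + 4) - 2 = -15] -2 is outermost — add 2 both sides, so sub: ((((x + 5) + 3) - 9) - 9) + 4 = -13.
Step 2. [((((x + 5) + 3) - 9) - 9) + 4 = -13] the outer +4 inverts by subtracting 4, so sub: (((x + 5) + 3) - 9) - 9 = -17.
Step 3. [(((x + 5) + 3) - 9) - 9 = -17] add 9: x sits inside (… - 9), so sub: ((x + 5) + 3) - 9 = -8.
Step 4. [((x + 5) + 3) - 9 = -8] -9 is outermost — add 9 both sides. So sub: (x + 5) + 3 = 1.
Step 5. [(x + 5) + 3 = 1] 3 comes off first (subtract 3), so sub: x + 5 = -2.
Step 6. [x + 5 = -2] subtract 5: x sits inside (… + 5) ⇒ sub: x = -7.

Answer: x ∈ {-7}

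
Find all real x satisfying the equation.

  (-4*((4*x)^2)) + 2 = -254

Step 1. [(-4*((4*x)^2)) + 2 = -254] the outer +2 inverts by subtracting 2 ⇒ sub: -4*((4*x)^2) = -256.
Step 2. [-4*((4*x)^2) = -256] leading coefficient -4: divide by -4 ⇒ div: (4*x)^2 = 64.
Step 3. [(4*x)^2 = 64] 64 ≥ 0, LHS is (·)² — take ±√. So sqrt: 4*x = 8 or -8.
Step 4. [4*x = 8 or -8] LHS = 4·(…); ÷4 both sides. So div: x = 2 or -2.

Answer: x ∈ {-2, 2}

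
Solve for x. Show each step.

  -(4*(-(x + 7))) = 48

Step 1. [-(4*(-(x + 7))) = 48] leading − — multiply by −1 ⇒ neg: 4*(-(x + 7)) = -48.
Step 2. [4*(-(x + 7)) = -48] LHS = 4·(…); ÷4 both sides ⇒ div: -(x + 7) = -12.
Step 3. [-(x + 7) = -12] LHS negated; negate both sides ⇒ neg: x + 7 = 12.
Step 4. [x + 7 = 12] subtract 7: x sits inside (… + 7), so sub: x = 5.

Answer: x ∈ {5}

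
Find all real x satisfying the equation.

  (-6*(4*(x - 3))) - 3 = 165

Step 1. [(-6*(4*(x - 3))) - 3 = 165] add 3: x sits inside (… - 3), so sub: -6*(4*(x - 3)) = 168.
Step 2. [-6*(4*(x - 3)) = 168] LHS = -6·(…); ÷-6 both sides. So div: 4*(x - 3) = -28.
Step 3. [4*(x - 3) = -28] divide by the outer 4 ⇒ div: x - 3 = -7.
Step 4. [x - 3 = -7] add 3: x sits inside (… - 3) ⇒ sub: x = -4.

Answer: x ∈ {-4}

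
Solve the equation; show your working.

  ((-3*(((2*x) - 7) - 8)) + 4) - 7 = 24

Step 1. [((-3*(((2*x) - 7) - 8)) + 4) - 7 = 24] the outer -7 inverts by adding 7 ⇒ sub: (-3*(((2*x) - 7) - 8)) + 4 = 31.
Step 2. [(-3*(((2*x) - 7) - 8)) + 4 = 31] the outer +4 inverts by subtracting 4, so sub: -3*(((2*x) - 7) - 8) = 27.
Step 3. [-3*(((2*x) - 7) - 8) = 27] leading coefficient -3: divide by -3. So div: ((2*x) - 7) - 8 = -9.
Step 4. [((2*x) - 7) - 8 = -9] 8 comes off first (add 8), so sub: (2*x) - 7 = -1.
Step 5. [(2*x) - 7 = -1] 7 comes off first (add 7). So sub: 2*x = 6.
Step 6. [2*x = 6] 2 out front; divide by 2, so div: x = 3.

Answer: x ∈ {3}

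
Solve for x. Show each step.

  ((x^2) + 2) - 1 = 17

Step 1. [((x^2) + 2) - 1 = 17] add 1: x sits inside (… - 1) ⇒ sub: (x^2) + 2 = 18.
Step 2. [(x^2) + 2 = 18] +2 is outermost — subtract 2 both sides ⇒ sub: x^2 = 16.
Step 3. [x^2 = 16] √ both sides: 16 ≥ 0 gives two branches. So sqrt: x = 4 or -4.

Answer: x ∈ {-4, 4}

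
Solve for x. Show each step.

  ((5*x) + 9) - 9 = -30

Step 1. [((5*x) + 9) - 9 = -30] 9 comes off first (add 9), so sub: (5*x) + 9 = -21.
Step 2. [(5*x) + 9 = -21] +9 is outermost — subtract 9 both sides. So sub: 5*x = -30.
Step 3. [5*x = -30] 5 out front; divide by 5 ⇒ div: x = -6.

Answer: x ∈ {-6}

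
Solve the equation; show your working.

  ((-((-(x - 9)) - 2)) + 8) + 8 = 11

Step 1. [((-((-(x - 9)) - 2)) + 8) + 8 = 11] the outer +8 inverts by subtracting 8, so sub: (-((-(x - 9)) - 2)) + 8 = 3.
Step 2. [(-((-(x - 9)) - 2)) + 8 = 3] peel the +8: subtract 8 from each side. So sub: -((-(x - 9)) - 2) = -5.
Step 3. [-((-(x - 9)) - 2) = -5] flip signs both sides, so neg: (-(x - 9)) - 2 = 5.
Step 4. [(-(x - 9)) - 2 = 5] the outer -2 inverts by adding 2. So sub: -(x - 9) = 7.
Step 5. [-(x - 9) = 7] flip signs both sides, so neg: x - 9 = -7.
Step 6. [x - 9 = -7] the outer -9 inverts by adding 9 ⇒ sub: x = 2.

Answer: x ∈ {2}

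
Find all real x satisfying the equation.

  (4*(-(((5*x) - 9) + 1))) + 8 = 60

Step 1. [(4*(-(((5*x) - 9) + 1))) + 8 = 60] common factor 4 (LHS and 60) — divide through, so factor: (-(((5*x) - 9) + 1)) + 2 = 15.
Step 2. [(-(((5*x) - 9) + 1)) + 2 = 15] subtract 2: x sits inside (… + 2) ⇒ sub: -(((5*x) - 9) + 1) = 13.
Step 3. [-(((5*x) - 9) + 1) = 13] LHS negated; negate both sides ⇒ neg: ((5*x) - 9) + 1 = -13.
Step 4. [((5*x) - 9) + 1 = -13] +1 is outermost — subtract 1 both sides ⇒ sub: (5*x) - 9 = -14.
Step 5. [(5*x) - 9 = -14] -9 is outermost — add 9 both sides, so sub: 5*x = -5.
Step 6. [5*x = -5] 5 out front; divide by 5, so div: x = -1.

Answer: x ∈ {-1}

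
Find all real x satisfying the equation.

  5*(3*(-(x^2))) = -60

Step 1. [5*(3*(-(x^2))) = -60] 5·(inner) — divide through by 5. So div: 3*(-(x^2)) = -12.
Step 2. [3*(-(x^2)) = -12] 3 out front; divide by 3 ⇒ div: -(x^2) = -4.
Step 3. [-(x^2) = -4] LHS negated; negate both sides ⇒ neg: x^2 = 4.
Step 4. [x^2 = 4] √ both sides: 4 ≥ 0 gives two branches, so sqrt: x = 2 or -2.

Answer: x ∈ {-2, 2}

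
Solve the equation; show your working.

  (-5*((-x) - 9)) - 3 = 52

Step 1. [(-5*((-x) - 9)) - 3 = 52] the outer -3 inverts by adding 3 ⇒ sub: -5*((-x) - 9) = 55.
Step 2. [-5*((-x) - 9) = 55] -5 out front; divide by -5 ⇒ div: (-x) - 9 = -11.
Step 3. [(-x) - 9 = -11] peel the -9: add 9 from each side, so sub: -x = -2.
Step 4. [-x = -2] flip signs both sides ⇒ neg: x = 2.

Answer: x ∈ {2}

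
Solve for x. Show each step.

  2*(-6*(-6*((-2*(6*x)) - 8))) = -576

Step 1. [2*(-6*(-6*((-2*(6*x)) - 8))) = -576] divide by the outer 2. So div: -6*(-6*((-2*(6*x)) - 8)) = -288.
Step 2. [-6*(-6*((-2*(6*x)) - 8)) = -288] divide by the outer -6 ⇒ div: -6*((-2*(6*x)) - 8) = 48.
Step 3. [-6*((-2*(6*x)) - 8) = 48] leading coefficient -6: divide by -6. So div: (-2*(6*x)) - 8 = -8.
Step 4. [(-2*(6*x)) - 8 = -8] 8 comes off first (add 8), so sub: -2*(6*x) = 0.
Step 5. [-2*(6*x) = 0] leading coefficient -2: divide by -2, so div: 6*x = 0.
Step 6. [6*x = 0] divide by the outer 6, so div: x = 0.

Answer: x ∈ {0}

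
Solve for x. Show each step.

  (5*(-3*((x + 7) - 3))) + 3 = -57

Step 1. [(5*(-3*((x + 7) - 3))) + 3 = -57] +3 is outermost — subtract 3 both sides, so sub: 5*(-3*((x + 7) - 3)) = -60.
Step 2. [5*(-3*((x + 7) - 3)) = -60] 5·(inner) — divide through by 5 ⇒ div: -3*((x + 7) - 3) = -12.
Step 3. [-3*((x + 7) - 3) = -12] -3·(inner) — divide through by -3 ⇒ div: (x + 7) - 3 = 4.
Step 4. [(x + 7) - 3 = 4] 3 comes off first (add 3). So sub: x + 7 = 7.
Step 5. [x + 7 = 7] the outer +7 inverts by subtracting 7, so sub: x = 0.

Answer: x ∈ {0}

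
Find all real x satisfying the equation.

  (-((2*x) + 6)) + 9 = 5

Step 1. [(-((2*x) + 6)) + 9 = 5] 9 comes off first (subtract 9) ⇒ sub: -((2*x) + 6) = -4.
Step 2. [-((2*x) + 6) = -4] flip signs both sides ⇒ neg: (2*x) + 6 = 4.
Step 3. [(2*x) + 6 = 4] 2 | LHS and 2 | 4: pull 2 out. So factor: x + 3 = 2.
Step 4. [x + 3 = 2] 3 comes off first (subtract 3), so sub: x = -1.

Answer: x ∈ {-1}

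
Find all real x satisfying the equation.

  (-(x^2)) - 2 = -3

Step 1. [(-(x^2)) - 2 = -3] add 2: x sits inside (… - 2). So sub: -(x^2) = -1.
Step 2. [-(x^2) = -1] leading − — multiply by −1 ⇒ neg: x^2 = 1.
Step 3. [x^2 = 1] √ both sides: 1 ≥ 0 gives two branches. So sqrt: x = 1 or -1.

Answer: x ∈ {-1, 1}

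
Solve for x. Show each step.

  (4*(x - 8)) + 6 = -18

Step 1. [(4*(x - 8)) + 6 = -18] the outer +6 inverts by subtracting 6 ⇒ sub: 4*(x - 8) = -24.
Step 2. [4*(x - 8) = -24] 4·(inner) — divide through by 4 ⇒ div: x - 8 = -6.
Step 3. [x - 8 = -6] peel the -8: add 8 from each side ⇒ sub: x = 2.

Answer: x ∈ {2}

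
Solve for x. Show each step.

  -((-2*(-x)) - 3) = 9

Step 1. [-((-2*(-x)) - 3) = 9] LHS negated; negate both sides, so neg: (-2*(-x)) - 3 = -9.
Step 2. [(-2*(-x)) - 3 = -9] the outer -3 inverts by adding 3 ⇒ sub: -2*(-x) = -6.
Step 3. [-2*(-x) = -6] leading coefficient -2: divide by -2 ⇒ div: -x = 3.
Step 4. [-x = 3] flip signs both sides, so neg: x = -3.

Answer: x ∈ {-3}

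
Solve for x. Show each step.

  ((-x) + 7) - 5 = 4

Step 1. [((-x) + 7) - 5 = 4] -5 is outermost — add 5 both sides. So sub: (-x) + 7 = 9.
Step 2. [(-x) + 7 = 9] 7 comes off first (subtract 7) ⇒ sub: -x = 2.
Step 3. [-x = 2] LHS negated; negate both sides, so neg: x = -2.

Answer: x ∈ {-2}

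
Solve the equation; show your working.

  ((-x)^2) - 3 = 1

Step 1. [((-x)^2) - 3 = 1] -3 is outermost — add 3 both sides, so sub: (-x)^2 = 4.
Step 2. [(-x)^2 = 4] √ both sides: 4 ≥ 0 gives two branches, so sqrt: -x = 2 or -2.
Step 3. [-x = 2 or -2] LHS negated; negate both sides ⇒ neg: x = -2 or 2.

Answer: x ∈ {-2, 2}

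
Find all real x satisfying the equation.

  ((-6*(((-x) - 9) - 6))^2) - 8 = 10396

Step 1. [((-6*(((-x) - 9) - 6))^2) - 8 = 10396] the outer -8 inverts by adding 8 ⇒ sub: (-6*(((-x) - 9) - 6))^2 = 10404.
Step 2. [(-6*(((-x) - 9) - 6))^2 = 10404] 10404 ≥ 0, LHS is (·)² — take ±√. So sqrt: -6*(((-x) - 9) - 6) = 102 or -102.
Step 3. [-6*(((-x) - 9) - 6) = 102 or -102] LHS = -6·(…); ÷-6 both sides ⇒ div: ((-x) - 9) - 6 = -17 or 17.
Step 4. [((-x) - 9) - 6 = -17 or 17] the outer -6 inverts by adding 6. So sub: (-x) - 9 = -11 or 23.
Step 5. [(-x) - 9 = -11 or 23] the outer -9 inverts by adding 9, so sub: -x = -2 or 32.
Step 6. [-x = -2 or 32] leading − — multiply by −1. So neg: x = 2 or -32.

Answer: x ∈ {-32, 2}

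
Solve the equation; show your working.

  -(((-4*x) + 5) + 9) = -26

Step 1. [-(((-4*x) + 5) + 9) = -26] leading − — multiply by −1 ⇒ neg: ((-4*x) + 5) + 9 = 26.
Step 2. [((-4*x) + 5) + 9 = 26] subtract 9: x sits inside (… + 9). So sub: (-4*x) + 5 = 17.
Step 3. [(-4*x) + 5 = 17] subtract 5: x sits inside (… + 5) ⇒ sub: -4*x = 12.
Step 4. [-4*x = 12] -4 out front; divide by -4 ⇒ div: x = -3.

Answer: x ∈ {-3}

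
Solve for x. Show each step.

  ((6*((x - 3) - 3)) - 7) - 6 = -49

Step 1. [((6*((x - 3) - 3)) - 7) - 6 = -49] peel the -6: add 6 from each side ⇒ sub: (6*((x - 3) - 3)) - 7 = -43.
Step 2. [(6*((x - 3) - 3)) - 7 = -43] 7 comes off first (add 7), so sub: 6*((x - 3) - 3) = -36.
Step 3. [6*((x - 3) - 3) = -36] leading coefficient 6: divide by 6. So div: (x - 3) - 3 = -6.
Step 4. [(x - 3) - 3 = -6] 3 comes off first (add 3). So sub: x - 3 = -3.
Step 5. [x - 3 = -3] peel the -3: add 3 from each side, so sub: x = 0.

Answer: x ∈ {0}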